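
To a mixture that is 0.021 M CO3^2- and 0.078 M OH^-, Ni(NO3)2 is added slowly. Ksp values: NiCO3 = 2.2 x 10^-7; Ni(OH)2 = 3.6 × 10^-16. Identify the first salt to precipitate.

Ni(OH)2

Each salt begins to precipitate when Q = Ksp, i.e. when [Ni^2+] reaches its threshold.
For NiCO3: 2.2 x 10^-7 = 0.021 × [Ni^2+]  ⇒  [Ni^2+] = 1.0 × 10^-5 M.
For Ni(OH)2: 3.6 × 10^-16 = (0.078)^2 × [Ni^2+]  ⇒  [Ni^2+] = 5.9 × 10^-14 M.
The salt with the lower threshold [Ni^2+] precipitates first: Ni(OH)2.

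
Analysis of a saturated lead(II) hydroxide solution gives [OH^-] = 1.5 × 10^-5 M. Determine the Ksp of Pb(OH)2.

1.7e-15

Pb(OH)2(s) ⇌ Pb^2+(aq) + 2 OH^-(aq)
Stoichiometry gives [Pb^2+] = (1/2)[OH^-] = 7.50 × 10^-6 M.
Ksp = [Pb^2+][OH^-]^2
Ksp = 7.50 × 10^-6 × (1.5 x 10^-5)^2 = 1.7 × 10^-15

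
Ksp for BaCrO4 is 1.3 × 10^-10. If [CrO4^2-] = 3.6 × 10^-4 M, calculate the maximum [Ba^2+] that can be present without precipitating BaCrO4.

BaCrO4(s) ⇌ Ba^2+(aq) + CrO4^2-(aq)
Ksp = [Ba^2+][CrO4^2-]
Precipitation begins when Q = Ksp. With [CrO4^2-] = 3.6 × 10^-4 M:
1.3 × 10^-10 = (3.6 × 10^-4) × [Ba^2+]
[Ba^2+] = (1.3 × 10^-10 / 3.6 × 10^-4) = 3.6 × 10^-7 M

[Ba^2+] = 3.6e-7 M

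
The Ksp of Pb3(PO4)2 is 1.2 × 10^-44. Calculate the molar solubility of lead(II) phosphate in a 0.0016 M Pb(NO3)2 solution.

s = 8.6 x 10^-19 M

Pb3(PO4)2(s) ⇌ 3 Pb^2+ + 2 PO4^3-
Ksp = [Pb^2+]^3[PO4^3-]^2
Let s = moles of Pb3(PO4)2 that dissolve per litre. [Pb^2+] = 0.0016 + 3s ≈ 0.0016, [PO4^3-] = 2s (common-ion effect: Pb^2+ is already 0.0016 M).
Ksp ≈ (0.0016)^3 × (2s)^2
s = 8.6 × 10^-19 M
Check: 3s = 2.6 x 10^-18 ≪ 0.0016, so the approximation is valid.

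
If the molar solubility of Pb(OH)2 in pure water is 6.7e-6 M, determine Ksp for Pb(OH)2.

Pb(OH)2(s) <=> Pb^2+(aq) + 2 OH^-(aq)
With molar solubility s: [Pb^2+] = s, [OH^-] = 2s.
Ksp = [Pb^2+][OH^-]^2
Ksp = s(2s)^2 = 4s^3
With s = 6.7 x 10^-6: Ksp = 1.2 × 10^-15

Ksp = 1.2 × 10^-15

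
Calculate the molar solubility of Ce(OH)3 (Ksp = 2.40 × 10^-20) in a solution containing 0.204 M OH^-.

s ≈ 2.83 × 10^-18 M

Ce(OH)3(s) ⇌ Ce^3+(aq) + 3 OH^-(aq)
Ksp = [Ce^3+][OH^-]^3
Let s = moles of Ce(OH)3 that dissolve per litre. [Ce^3+] = s, [OH^-] = 0.204 + 3s ≈ 0.204 (since the OH^- already present dominates).
Ksp ≈ s × (0.204)^3
s = 2.83 x 10^-18 M
Check: 3s = 8.5 × 10^-18 ≪ 0.204, so the approximation is valid.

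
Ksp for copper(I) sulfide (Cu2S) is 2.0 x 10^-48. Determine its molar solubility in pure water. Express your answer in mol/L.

s = 7.9 × 10^-17 M

Cu2S(s) <=> 2 Cu^+ + S^2-
Ksp = [Cu^+]^2[S^2-]
With molar solubility s: [Cu^+] = 2s, [S^2-] = s.
Substituting: Ksp = (2s)^2s = 4s^3
s = (2.0 x 10^-48 / 4)^(1/3) = 7.9 × 10^-17 M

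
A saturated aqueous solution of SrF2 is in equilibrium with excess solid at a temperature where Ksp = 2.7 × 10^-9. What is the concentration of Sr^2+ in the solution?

SrF2(s) ⇌ Sr^2+ + 2 F^-
Ksp = [Sr^2+][F^-]^2
Let s = molar solubility. Then [Sr^2+] = s and [F^-] = 2s.
So Ksp = s × (2s)^2 = 4s^3
s^3 = 2.7 × 10^-9 / 4, so s = 8.77 x 10^-4 M
[Sr^2+] = s = 8.8 × 10^-4 M

[Sr^2+] ≈ 8.8e-4 M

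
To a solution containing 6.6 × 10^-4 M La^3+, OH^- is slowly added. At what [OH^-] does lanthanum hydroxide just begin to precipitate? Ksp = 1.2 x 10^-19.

[OH^-] = 5.7 x 10^-6 M

La(OH)3(s) ⇌ La^3+ + 3 OH^-
Ksp = [La^3+][OH^-]^3
Precipitation begins when Q = Ksp. With [La^3+] = 6.6 × 10^-4 M:
1.2 x 10^-19 = (6.6 × 10^-4) × [OH^-]^3
[OH^-] = (1.2 x 10^-19 / 6.6 × 10^-4)^(1/3) = 5.7 × 10^-6 M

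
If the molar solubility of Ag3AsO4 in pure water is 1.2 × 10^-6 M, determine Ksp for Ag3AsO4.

Ksp = 5.6 × 10^-23

Ag3AsO4(s) <=> 3 Ag^+ + AsO4^3-
For each mole of Ag3AsO4 that dissolves: [Ag^+] = 3s, [AsO4^3-] = s.
Ksp = [Ag^+]^3[AsO4^3-]
Substituting: Ksp = (3s)^3s = 27s^4
Ksp = 27 × (1.2 x 10^-6)^4 = 5.6 × 10^-23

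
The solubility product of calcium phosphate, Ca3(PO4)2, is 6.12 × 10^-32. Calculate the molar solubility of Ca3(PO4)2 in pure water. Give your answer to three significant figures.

Ca3(PO4)2(s) ⇌ 3 Ca^2+(aq) + 2 PO4^3-(aq)
Ksp = [Ca^2+]^3[PO4^3-]^2
If s mol/L of Ca3(PO4)2 dissolves, [Ca^2+] = 3s and [PO4^3-] = 2s.
Ksp = (3s)^3(2s)^2 = 108s^5
Solving, s = (6.12 × 10^-32/108)^(1/5) = 2.24 × 10^-7 M

s ≈ 2.24 × 10^-7 M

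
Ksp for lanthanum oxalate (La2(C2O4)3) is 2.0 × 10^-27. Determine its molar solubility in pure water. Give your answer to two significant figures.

s = 1.8e-6 M

La2(C2O4)3(s) ⇌ 2 La^3+(aq) + 3 C2O4^2-(aq)
Ksp = [La^3+]^2[C2O4^2-]^3
Let s = molar solubility. Then [La^3+] = 2s and [C2O4^2-] = 3s.
So Ksp = (2s)^2 × (3s)^3 = 108s^5
Solving, s = (2.0 × 10^-27/108)^(1/5) = 1.8 x 10^-6 M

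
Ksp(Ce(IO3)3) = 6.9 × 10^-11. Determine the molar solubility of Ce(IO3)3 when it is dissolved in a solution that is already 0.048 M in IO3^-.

6.2 x 10^-7 M

Ce(IO3)3(s) <=> Ce^3+ + 3 IO3^-
Ksp = [Ce^3+][IO3^-]^3
Let s be the molar solubility in this solution. [Ce^3+] = s, [IO3^-] = 0.048 + 3s ≈ 0.048 (common-ion effect: IO3^- is already 0.048 M).
Ksp ≈ s × (0.048)^3
s = 6.2 × 10^-7 M
Check: 3s = 1.9 × 10^-6 ≪ 0.048, so the approximation is valid.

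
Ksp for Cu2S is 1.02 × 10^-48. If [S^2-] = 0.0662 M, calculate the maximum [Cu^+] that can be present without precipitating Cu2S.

Cu2S(s) ⇌ 2 Cu^+ + S^2-
Ksp = [Cu^+]^2[S^2-]
Precipitation begins when Q = Ksp. With [S^2-] = 0.0662 M:
1.02 × 10^-48 = (0.0662) × [Cu^+]^2
[Cu^+] = (1.02 × 10^-48 / 6.62 × 10^-2)^(1/2) = 3.93 x 10^-24 M

3.93 x 10^-24 M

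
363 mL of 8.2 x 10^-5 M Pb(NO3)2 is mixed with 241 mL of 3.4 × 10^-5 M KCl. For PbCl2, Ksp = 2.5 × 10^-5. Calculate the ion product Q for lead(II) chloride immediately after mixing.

Total volume = 363 + 241 = 604 mL.
[Pb^2+] = 8.2 × 10^-5 × (363/604) = 4.93 × 10^-5 M
[Cl^-] = 3.4 × 10^-5 × (241/604) = 1.36 × 10^-5 M
PbCl2(s) ⇌ Pb^2+(aq) + 2 Cl^-(aq), so Q = [Pb^2+][Cl^-]^2
Q = (4.93 × 10^-5)(1.36 x 10^-5)^2 = 9.1 x 10^-15
Q < Ksp, so no precipitate of PbCl2 forms.

Q ≈ 9.1 × 10^-15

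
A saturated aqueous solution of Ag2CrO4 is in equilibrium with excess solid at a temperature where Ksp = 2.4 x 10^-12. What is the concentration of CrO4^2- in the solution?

Ag2CrO4(s) ⇌ 2 Ag^+(aq) + CrO4^2-(aq)
Ksp = [Ag^+]^2[CrO4^2-]
With molar solubility s: [Ag^+] = 2s, [CrO4^2-] = s.
Ksp = (2s)^2s = 4s^3
s = (2.4 x 10^-12 / 4)^(1/3) = 8.43 x 10^-5 M
[CrO4^2-] = s = 8.4 × 10^-5 M

[CrO4^2-] ≈ 8.4e-5 M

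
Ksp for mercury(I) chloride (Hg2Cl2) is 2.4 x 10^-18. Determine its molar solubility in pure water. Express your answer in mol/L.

Hg2Cl2(s) ⇌ Hg2^2+ + 2 Cl^-
Ksp = [Hg2^2+][Cl^-]^2
If s mol/L of Hg2Cl2 dissolves, [Hg2^2+] = s and [Cl^-] = 2s.
Substituting: Ksp = s(2s)^2 = 4s^3
s = (2.4 x 10^-18 / 4)^(1/3) = 8.4 × 10^-7 M

8.4 x 10^-7 M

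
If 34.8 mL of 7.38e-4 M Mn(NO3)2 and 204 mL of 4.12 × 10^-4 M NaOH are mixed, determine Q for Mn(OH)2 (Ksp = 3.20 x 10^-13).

Q = 1.33 × 10^-11

Total volume = 34.8 + 204 = 238.8 mL.
[Mn^2+] = 7.38 × 10^-4 × (34.8/238.8) = 1.075 × 10^-4 M
[OH^-] = 4.12 × 10^-4 × (204/238.8) = 3.520 × 10^-4 M
Mn(OH)2(s) <=> Mn^2+ + 2 OH^-, so Q = [Mn^2+][OH^-]^2
Q = (1.075 × 10^-4)(3.520 × 10^-4)^2 = 1.33 × 10^-11
Q > Ksp, so Mn(OH)2 will precipitate.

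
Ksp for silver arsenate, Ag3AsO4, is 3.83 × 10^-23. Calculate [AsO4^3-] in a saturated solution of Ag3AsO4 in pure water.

Ag3AsO4(s) ⇌ 3 Ag^+(aq) + AsO4^3-(aq)
Ksp = [Ag^+]^3[AsO4^3-]
With molar solubility s: [Ag^+] = 3s, [AsO4^3-] = s.
So Ksp = (3s)^3 × s = 27s^4
Solving, s = (3.83 × 10^-23/27)^(1/4) = 1.091 × 10^-6 M
[AsO4^3-] = s = 1.09 × 10^-6 M

1.09e-6 M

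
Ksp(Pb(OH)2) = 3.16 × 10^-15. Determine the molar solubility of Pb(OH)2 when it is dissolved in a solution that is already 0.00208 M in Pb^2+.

s ≈ 6.16 x 10^-7 M

Pb(OH)2(s) <=> Pb^2+ + 2 OH^-
Ksp = [Pb^2+][OH^-]^2
Let s be the molar solubility in this solution. [Pb^2+] = 0.00208 + s ≈ 0.00208, [OH^-] = 2s (Ksp is small, so little additional dissolves).
Ksp ≈ 0.00208 × (2s)^2
s = 6.16 x 10^-7 M
Check: s = 6.2 × 10^-7 ≪ 0.00208, so the approximation is valid.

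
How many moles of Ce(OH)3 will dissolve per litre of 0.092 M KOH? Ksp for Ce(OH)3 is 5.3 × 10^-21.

Ce(OH)3(s) ⇌ Ce^3+ + 3 OH^-
Ksp = [Ce^3+][OH^-]^3
If s mol/L dissolves here, [Ce^3+] = s, [OH^-] = 0.092 + 3s ≈ 0.092 (Ksp is small, so little additional dissolves).
Ksp ≈ s × (0.092)^3
s = 6.8 × 10^-18 M
Check: 3s = 2.0 × 10^-17 ≪ 0.092, so the approximation is valid.

s ≈ 6.8e-18 M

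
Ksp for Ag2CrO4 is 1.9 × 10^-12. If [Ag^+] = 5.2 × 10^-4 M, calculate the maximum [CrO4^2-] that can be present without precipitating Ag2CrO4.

Ag2CrO4(s) ⇌ 2 Ag^+(aq) + CrO4^2-(aq)
Ksp = [Ag^+]^2[CrO4^2-]
Precipitation begins when Q = Ksp. With [Ag^+] = 5.2 × 10^-4 M:
1.9 × 10^-12 = (5.2 × 10^-4)^2 × [CrO4^2-]
[CrO4^2-] = (1.9 × 10^-12 / 2.70 x 10^-7) = 7.0 × 10^-6 M

[CrO4^2-] ≈ 7.0 x 10^-6 M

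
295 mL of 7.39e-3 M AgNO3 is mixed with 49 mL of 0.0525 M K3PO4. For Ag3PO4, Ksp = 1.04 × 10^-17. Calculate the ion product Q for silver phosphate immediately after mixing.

1.90 x 10^-9

Total volume = 295 + 49 = 344 mL.
[Ag^+] = 7.39 × 10^-3 × (295/344) = 6.337 x 10^-3 M
[PO4^3-] = 5.25 x 10^-2 × (49/344) = 7.478 × 10^-3 M
Ag3PO4(s) <=> 3 Ag^+ + PO4^3-, so Q = [Ag^+]^3[PO4^3-]
Q = (6.337 × 10^-3)^3(7.478 × 10^-3) = 1.90 × 10^-9
Q > Ksp, so Ag3PO4 will precipitate.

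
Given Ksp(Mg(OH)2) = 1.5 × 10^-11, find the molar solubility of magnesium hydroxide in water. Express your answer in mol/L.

1.6e-4 M

Mg(OH)2(s) ⇌ Mg^2+ + 2 OH^-
Ksp = [Mg^2+][OH^-]^2
If s mol/L of Mg(OH)2 dissolves, [Mg^2+] = s and [OH^-] = 2s.
Substituting: Ksp = s(2s)^2 = 4s^3
s = (1.5 × 10^-11 / 4)^(1/3) = 1.6 × 10^-4 M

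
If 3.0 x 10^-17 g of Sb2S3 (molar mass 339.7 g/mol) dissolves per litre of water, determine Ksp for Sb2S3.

Molar solubility s = (3.0 × 10^-17 g/L) / (339.7 g/mol) = 8.83 x 10^-20 M.
Sb2S3(s) ⇌ 2 Sb^3+ + 3 S^2-
If s mol/L of Sb2S3 dissolves, [Sb^3+] = 2s and [S^2-] = 3s.
Ksp = [Sb^3+]^2[S^2-]^3
So Ksp = (2s)^2 × (3s)^3 = 108s^5
Ksp = 108 × (8.83 × 10^-20)^5 = 5.8 × 10^-94

5.8e-94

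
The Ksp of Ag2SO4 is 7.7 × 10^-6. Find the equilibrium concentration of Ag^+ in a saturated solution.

Ag2SO4(s) <=> 2 Ag^+ + SO4^2-
Ksp = [Ag^+]^2[SO4^2-]
For each mole of Ag2SO4 that dissolves: [Ag^+] = 2s, [SO4^2-] = s.
So Ksp = (2s)^2 × s = 4s^3
s^3 = 7.7 × 10^-6 / 4, so s = 1.24 × 10^-2 M
[Ag^+] = 2s = 2.5 x 10^-2 M

[Ag^+] ≈ 0.025 M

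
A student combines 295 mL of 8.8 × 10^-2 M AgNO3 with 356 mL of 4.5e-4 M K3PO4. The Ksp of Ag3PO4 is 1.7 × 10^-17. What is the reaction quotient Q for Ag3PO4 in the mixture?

Total volume = 295 + 356 = 651 mL.
[Ag^+] = 8.8 × 10^-2 × (295/651) = 3.99 x 10^-2 M
[PO4^3-] = 4.5 × 10^-4 × (356/651) = 2.46 x 10^-4 M
Ag3PO4(s) ⇌ 3 Ag^+ + PO4^3-, so Q = [Ag^+]^3[PO4^3-]
Q = (3.99 × 10^-2)^3(2.46 × 10^-4) = 1.6 × 10^-8
Q > Ksp, so Ag3PO4 will precipitate.

Q = 1.6 × 10^-8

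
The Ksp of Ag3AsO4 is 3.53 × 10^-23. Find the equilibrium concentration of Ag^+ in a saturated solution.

[Ag^+] = 3.21 x 10^-6 M

Ag3AsO4(s) ⇌ 3 Ag^+(aq) + AsO4^3-(aq)
Ksp = [Ag^+]^3[AsO4^3-]
With molar solubility s: [Ag^+] = 3s, [AsO4^3-] = s.
So Ksp = (3s)^3 × s = 27s^4
Solving, s = (3.53 × 10^-23/27)^(1/4) = 1.069 × 10^-6 M
[Ag^+] = 3s = 3.21 x 10^-6 M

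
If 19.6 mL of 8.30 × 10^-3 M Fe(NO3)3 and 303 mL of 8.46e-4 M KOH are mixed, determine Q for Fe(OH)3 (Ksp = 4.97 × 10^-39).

Total volume = 19.6 + 303 = 322.6 mL.
[Fe^3+] = 8.30 x 10^-3 × (19.6/322.6) = 5.043 x 10^-4 M
[OH^-] = 8.46 × 10^-4 × (303/322.6) = 7.946 x 10^-4 M
Fe(OH)3(s) <=> Fe^3+(aq) + 3 OH^-(aq), so Q = [Fe^3+][OH^-]^3
Q = (5.043 x 10^-4)(7.946 × 10^-4)^3 = 2.53 x 10^-13
Q > Ksp, so Fe(OH)3 will precipitate.

2.53 × 10^-13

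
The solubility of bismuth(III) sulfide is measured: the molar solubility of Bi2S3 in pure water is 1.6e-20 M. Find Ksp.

Bi2S3(s) ⇌ 2 Bi^3+ + 3 S^2-
For each mole of Bi2S3 that dissolves: [Bi^3+] = 2s, [S^2-] = 3s.
Ksp = [Bi^3+]^2[S^2-]^3
So Ksp = (2s)^2 × (3s)^3 = 108s^5
Ksp = 108 × (1.6 × 10^-20)^5 = 1.1 x 10^-97

1.1e-97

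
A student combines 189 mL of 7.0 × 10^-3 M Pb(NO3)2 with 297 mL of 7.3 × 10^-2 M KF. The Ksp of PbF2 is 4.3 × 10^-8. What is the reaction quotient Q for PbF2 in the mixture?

Total volume = 189 + 297 = 486 mL.
[Pb^2+] = 7.0 × 10^-3 × (189/486) = 2.72 x 10^-3 M
[F^-] = 7.3 x 10^-2 × (297/486) = 4.46 x 10^-2 M
PbF2(s) <=> Pb^2+(aq) + 2 F^-(aq), so Q = [Pb^2+][F^-]^2
Q = (2.72 × 10^-3)(4.46 x 10^-2)^2 = 5.4 x 10^-6
Q > Ksp, so PbF2 will precipitate.

Q = 5.4 × 10^-6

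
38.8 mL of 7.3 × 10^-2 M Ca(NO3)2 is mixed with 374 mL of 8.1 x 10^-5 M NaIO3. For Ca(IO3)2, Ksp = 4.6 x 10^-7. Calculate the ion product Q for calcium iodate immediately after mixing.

3.7 × 10^-11

Total volume = 38.8 + 374 = 412.8 mL.
[Ca^2+] = 7.3 × 10^-2 × (38.8/412.8) = 6.86 × 10^-3 M
[IO3^-] = 8.1 × 10^-5 × (374/412.8) = 7.34 × 10^-5 M
Ca(IO3)2(s) ⇌ Ca^2+(aq) + 2 IO3^-(aq), so Q = [Ca^2+][IO3^-]^2
Q = (6.86 × 10^-3)(7.34 x 10^-5)^2 = 3.7 x 10^-11
Q < Ksp, so no precipitate of Ca(IO3)2 forms.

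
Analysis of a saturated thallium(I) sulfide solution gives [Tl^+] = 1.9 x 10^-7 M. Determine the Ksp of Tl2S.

Tl2S(s) <=> 2 Tl^+ + S^2-
Stoichiometry gives [S^2-] = (1/2)[Tl^+] = 9.50 x 10^-8 M.
Ksp = [Tl^+]^2[S^2-]
Ksp = (1.9 × 10^-7)^2 × 9.50 × 10^-8 = 3.4 x 10^-21

Ksp ≈ 3.4 × 10^-21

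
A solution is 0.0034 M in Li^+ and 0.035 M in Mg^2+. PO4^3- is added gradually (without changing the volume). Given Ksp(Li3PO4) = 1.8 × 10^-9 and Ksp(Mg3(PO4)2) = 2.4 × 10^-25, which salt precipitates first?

Each salt begins to precipitate when Q = Ksp, i.e. when [PO4^3-] reaches its threshold.
For Li3PO4: 1.8 × 10^-9 = (0.0034)^3 × [PO4^3-]  ⇒  [PO4^3-] = 4.6 × 10^-2 M.
For Mg3(PO4)2: 2.4 × 10^-25 = (0.035)^3 × [PO4^3-]^2  ⇒  [PO4^3-] = 7.5 x 10^-11 M.
The salt with the lower threshold [PO4^3-] precipitates first: Mg3(PO4)2.

Mg3(PO4)2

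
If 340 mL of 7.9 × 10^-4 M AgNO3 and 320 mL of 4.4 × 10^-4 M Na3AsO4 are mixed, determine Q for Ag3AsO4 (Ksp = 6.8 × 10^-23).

Total volume = 340 + 320 = 660 mL.
[Ag^+] = 7.9 × 10^-4 × (340/660) = 4.07 x 10^-4 M
[AsO4^3-] = 4.4 x 10^-4 × (320/660) = 2.13 × 10^-4 M
Ag3AsO4(s) <=> 3 Ag^+ + AsO4^3-, so Q = [Ag^+]^3[AsO4^3-]
Q = (4.07 x 10^-4)^3(2.13 × 10^-4) = 1.4 × 10^-14
Q > Ksp, so Ag3AsO4 will precipitate.

1.4 × 10^-14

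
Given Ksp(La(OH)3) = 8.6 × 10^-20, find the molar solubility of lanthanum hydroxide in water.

7.5 × 10^-6 M

La(OH)3(s) ⇌ La^3+ + 3 OH^-
Ksp = [La^3+][OH^-]^3
For each mole of La(OH)3 that dissolves: [La^3+] = s, [OH^-] = 3s.
Substituting: Ksp = s(3s)^3 = 27s^4
s = (8.6 × 10^-20 / 27)^(1/4) = 7.5 × 10^-6 M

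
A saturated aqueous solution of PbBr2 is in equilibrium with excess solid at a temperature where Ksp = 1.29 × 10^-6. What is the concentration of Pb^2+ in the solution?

[Pb^2+] ≈ 6.86 x 10^-3 M

PbBr2(s) ⇌ Pb^2+(aq) + 2 Br^-(aq)
Ksp = [Pb^2+][Br^-]^2
Let s = molar solubility. Then [Pb^2+] = s and [Br^-] = 2s.
Substituting: Ksp = s(2s)^2 = 4s^3
s^3 = 1.29 × 10^-6 / 4, so s = 6.858 × 10^-3 M
[Pb^2+] = s = 6.86 × 10^-3 M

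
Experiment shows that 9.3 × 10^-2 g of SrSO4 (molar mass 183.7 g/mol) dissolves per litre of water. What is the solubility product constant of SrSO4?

Ksp = 2.6e-7

Molar solubility s = (9.3 × 10^-2 g/L) / (183.7 g/mol) = 5.06 x 10^-4 M.
SrSO4(s) <=> Sr^2+ + SO4^2-
For each mole of SrSO4 that dissolves: [Sr^2+] = s, [SO4^2-] = s.
Ksp = [Sr^2+][SO4^2-]
Ksp = s × s = s^2
Ksp = (5.06 x 10^-4)^2 = 2.6 × 10^-7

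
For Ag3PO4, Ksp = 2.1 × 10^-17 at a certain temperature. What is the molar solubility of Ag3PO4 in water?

s ≈ 3.0e-5 M

Ag3PO4(s) <=> 3 Ag^+ + PO4^3-
Ksp = [Ag^+]^3[PO4^3-]
Let s = molar solubility. Then [Ag^+] = 3s and [PO4^3-] = s.
Ksp = (3s)^3s = 27s^4
s = (2.1 × 10^-17 / 27)^(1/4) = 3.0 x 10^-5 M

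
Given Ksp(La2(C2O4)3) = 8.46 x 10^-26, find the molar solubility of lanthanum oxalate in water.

s ≈ 3.79 x 10^-6 M

La2(C2O4)3(s) ⇌ 2 La^3+(aq) + 3 C2O4^2-(aq)
Ksp = [La^3+]^2[C2O4^2-]^3
If s mol/L of La2(C2O4)3 dissolves, [La^3+] = 2s and [C2O4^2-] = 3s.
Substituting: Ksp = (2s)^2(3s)^3 = 108s^5
s^5 = 8.46 x 10^-26 / 108, so s = 3.79 x 10^-6 M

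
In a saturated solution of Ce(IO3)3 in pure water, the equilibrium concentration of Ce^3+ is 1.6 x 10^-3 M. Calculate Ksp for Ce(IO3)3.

1.8 × 10^-10

Ce(IO3)3(s) ⇌ Ce^3+ + 3 IO3^-
Stoichiometry gives [IO3^-] = (3/1)[Ce^3+] = 4.80 × 10^-3 M.
Ksp = [Ce^3+][IO3^-]^3
Ksp = 1.6 × 10^-3 × (4.80 × 10^-3)^3 = 1.8 × 10^-10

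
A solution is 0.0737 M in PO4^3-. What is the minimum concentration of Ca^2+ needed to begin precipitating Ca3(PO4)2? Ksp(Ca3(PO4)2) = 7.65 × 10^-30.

Ca3(PO4)2(s) <=> 3 Ca^2+(aq) + 2 PO4^3-(aq)
Ksp = [Ca^2+]^3[PO4^3-]^2
Precipitation begins when Q = Ksp. With [PO4^3-] = 0.0737 M:
7.65 × 10^-30 = (0.0737)^2 × [Ca^2+]^3
[Ca^2+] = (7.65 × 10^-30 / 5.432 x 10^-3)^(1/3) = 1.12 × 10^-9 M

[Ca^2+] = 1.12 x 10^-9 M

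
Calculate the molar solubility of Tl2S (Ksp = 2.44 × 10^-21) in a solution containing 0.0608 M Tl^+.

Tl2S(s) ⇌ 2 Tl^+ + S^2-
Ksp = [Tl^+]^2[S^2-]
Let s be the molar solubility in this solution. [Tl^+] = 0.0608 + 2s ≈ 0.0608, [S^2-] = s (common-ion effect: Tl^+ is already 0.0608 M).
Ksp ≈ (0.0608)^2 × s
s = 6.60 × 10^-19 M
Check: 2s = 1.3 × 10^-18 ≪ 0.0608, so the approximation is valid.

6.60e-19 M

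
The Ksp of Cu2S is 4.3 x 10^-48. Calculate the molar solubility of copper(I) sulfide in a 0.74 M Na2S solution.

Cu2S(s) ⇌ 2 Cu^+ + S^2-
Ksp = [Cu^+]^2[S^2-]
If s mol/L dissolves here, [Cu^+] = 2s, [S^2-] = 0.74 + s ≈ 0.74 (Ksp is small, so little additional dissolves).
Ksp ≈ (2s)^2 × 0.74
s = 1.2 x 10^-24 M
Check: s = 1.2 × 10^-24 ≪ 0.74, so the approximation is valid.

1.2e-24 M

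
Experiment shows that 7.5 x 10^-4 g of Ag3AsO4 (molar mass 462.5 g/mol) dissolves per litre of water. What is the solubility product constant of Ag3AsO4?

Molar solubility s = (7.5 x 10^-4 g/L) / (462.5 g/mol) = 1.62 × 10^-6 M.
Ag3AsO4(s) ⇌ 3 Ag^+(aq) + AsO4^3-(aq)
Let s = molar solubility. Then [Ag^+] = 3s and [AsO4^3-] = s.
Ksp = [Ag^+]^3[AsO4^3-]
Ksp = (3s)^3s = 27s^4
Ksp = 27 × (1.62 × 10^-6)^4 = 1.9 × 10^-22

1.9 x 10^-22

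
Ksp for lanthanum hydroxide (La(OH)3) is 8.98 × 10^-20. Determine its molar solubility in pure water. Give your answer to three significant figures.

La(OH)3(s) <=> La^3+ + 3 OH^-
Ksp = [La^3+][OH^-]^3
If s mol/L of La(OH)3 dissolves, [La^3+] = s and [OH^-] = 3s.
Ksp = s(3s)^3 = 27s^4
s = (8.98 × 10^-20 / 27)^(1/4) = 7.59 × 10^-6 M

7.59e-6 M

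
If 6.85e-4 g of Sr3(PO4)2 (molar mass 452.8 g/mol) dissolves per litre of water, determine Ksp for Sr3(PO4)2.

8.56 × 10^-28

Molar solubility s = (6.85 x 10^-4 g/L) / (452.8 g/mol) = 1.513 × 10^-6 M.
Sr3(PO4)2(s) <=> 3 Sr^2+(aq) + 2 PO4^3-(aq)
Let s = molar solubility. Then [Sr^2+] = 3s and [PO4^3-] = 2s.
Ksp = [Sr^2+]^3[PO4^3-]^2
Substituting: Ksp = (3s)^3(2s)^2 = 108s^5
With s = 1.513 × 10^-6: Ksp = 8.56 x 10^-28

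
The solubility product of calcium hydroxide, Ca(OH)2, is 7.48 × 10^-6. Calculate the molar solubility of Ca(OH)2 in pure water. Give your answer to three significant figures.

0.0123 M

Ca(OH)2(s) ⇌ Ca^2+ + 2 OH^-
Ksp = [Ca^2+][OH^-]^2
If s mol/L of Ca(OH)2 dissolves, [Ca^2+] = s and [OH^-] = 2s.
Ksp = s(2s)^2 = 4s^3
s = (7.48 × 10^-6 / 4)^(1/3) = 1.23 × 10^-2 M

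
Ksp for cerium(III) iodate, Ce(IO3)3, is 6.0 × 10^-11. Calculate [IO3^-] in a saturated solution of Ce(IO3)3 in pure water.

Ce(IO3)3(s) ⇌ Ce^3+(aq) + 3 IO3^-(aq)
Ksp = [Ce^3+][IO3^-]^3
For each mole of Ce(IO3)3 that dissolves: [Ce^3+] = s, [IO3^-] = 3s.
So Ksp = s × (3s)^3 = 27s^4
Solving, s = (6.0 × 10^-11/27)^(1/4) = 1.22 x 10^-3 M
[IO3^-] = 3s = 3.7 × 10^-3 M

3.7 × 10^-3 M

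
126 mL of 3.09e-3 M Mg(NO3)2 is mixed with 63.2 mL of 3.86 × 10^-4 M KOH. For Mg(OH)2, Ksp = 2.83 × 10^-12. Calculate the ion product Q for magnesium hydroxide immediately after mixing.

Total volume = 126 + 63.2 = 189.2 mL.
[Mg^2+] = 3.09 × 10^-3 × (126/189.2) = 2.058 × 10^-3 M
[OH^-] = 3.86 x 10^-4 × (63.2/189.2) = 1.289 × 10^-4 M
Mg(OH)2(s) <=> Mg^2+(aq) + 2 OH^-(aq), so Q = [Mg^2+][OH^-]^2
Q = (2.058 × 10^-3)(1.289 × 10^-4)^2 = 3.42 × 10^-11
Q > Ksp, so Mg(OH)2 will precipitate.

3.42e-11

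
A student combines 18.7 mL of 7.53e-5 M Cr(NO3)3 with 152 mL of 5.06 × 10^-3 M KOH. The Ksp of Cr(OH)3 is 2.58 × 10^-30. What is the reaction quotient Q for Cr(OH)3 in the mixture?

7.55e-13

Total volume = 18.7 + 152 = 170.7 mL.
[Cr^3+] = 7.53 × 10^-5 × (18.7/170.7) = 8.249 × 10^-6 M
[OH^-] = 5.06 × 10^-3 × (152/170.7) = 4.506 × 10^-3 M
Cr(OH)3(s) ⇌ Cr^3+(aq) + 3 OH^-(aq), so Q = [Cr^3+][OH^-]^3
Q = (8.249 × 10^-6)(4.506 x 10^-3)^3 = 7.55 x 10^-13
Q > Ksp, so Cr(OH)3 will precipitate.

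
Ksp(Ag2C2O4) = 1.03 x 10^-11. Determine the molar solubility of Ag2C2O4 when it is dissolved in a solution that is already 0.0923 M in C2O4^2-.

s ≈ 5.28 × 10^-6 M

Ag2C2O4(s) <=> 2 Ag^+(aq) + C2O4^2-(aq)
Ksp = [Ag^+]^2[C2O4^2-]
Let s = moles of Ag2C2O4 that dissolve per litre. [Ag^+] = 2s, [C2O4^2-] = 0.0923 + s ≈ 0.0923 (since the C2O4^2- already present dominates).
Ksp ≈ (2s)^2 × 0.0923
s = 5.28 × 10^-6 M
Check: s = 5.3 x 10^-6 ≪ 0.0923, so the approximation is valid.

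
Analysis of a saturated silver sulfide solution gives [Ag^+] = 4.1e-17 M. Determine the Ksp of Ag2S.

Ag2S(s) ⇌ 2 Ag^+ + S^2-
Stoichiometry gives [S^2-] = (1/2)[Ag^+] = 2.05 x 10^-17 M.
Ksp = [Ag^+]^2[S^2-]
Ksp = (4.1 x 10^-17)^2 × 2.05 × 10^-17 = 3.4 × 10^-50

3.4 × 10^-50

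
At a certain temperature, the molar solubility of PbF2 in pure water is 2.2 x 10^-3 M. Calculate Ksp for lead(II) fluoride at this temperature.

PbF2(s) ⇌ Pb^2+ + 2 F^-
For each mole of PbF2 that dissolves: [Pb^2+] = s, [F^-] = 2s.
Ksp = [Pb^2+][F^-]^2
So Ksp = s × (2s)^2 = 4s^3
Ksp = 4 × (2.2 x 10^-3)^3 = 4.3 × 10^-8

Ksp ≈ 4.3e-8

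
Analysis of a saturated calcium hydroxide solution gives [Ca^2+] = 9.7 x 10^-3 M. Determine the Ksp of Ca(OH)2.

Ca(OH)2(s) ⇌ Ca^2+(aq) + 2 OH^-(aq)
Stoichiometry gives [OH^-] = (2/1)[Ca^2+] = 1.94 x 10^-2 M.
Ksp = [Ca^2+][OH^-]^2
Ksp = 9.7 × 10^-3 × (1.94 × 10^-2)^2 = 3.7 x 10^-6

Ksp ≈ 3.7 × 10^-6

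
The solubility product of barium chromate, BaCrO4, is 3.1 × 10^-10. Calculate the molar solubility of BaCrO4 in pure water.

BaCrO4(s) <=> Ba^2+(aq) + CrO4^2-(aq)
Ksp = [Ba^2+][CrO4^2-]
Let s = molar solubility. Then [Ba^2+] = s and [CrO4^2-] = s.
Ksp = s^2
s = √(3.1 × 10^-10) = 1.8 × 10^-5 M

1.8 × 10^-5 M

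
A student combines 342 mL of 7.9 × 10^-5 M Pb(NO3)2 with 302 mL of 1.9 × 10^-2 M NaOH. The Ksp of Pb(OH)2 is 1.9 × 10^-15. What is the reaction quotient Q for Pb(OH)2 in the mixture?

Q = 3.3 x 10^-9

Total volume = 342 + 302 = 644 mL.
[Pb^2+] = 7.9 × 10^-5 × (342/644) = 4.20 × 10^-5 M
[OH^-] = 1.9 x 10^-2 × (302/644) = 8.91 × 10^-3 M
Pb(OH)2(s) <=> Pb^2+ + 2 OH^-, so Q = [Pb^2+][OH^-]^2
Q = (4.20 x 10^-5)(8.91 x 10^-3)^2 = 3.3 × 10^-9
Q > Ksp, so Pb(OH)2 will precipitate.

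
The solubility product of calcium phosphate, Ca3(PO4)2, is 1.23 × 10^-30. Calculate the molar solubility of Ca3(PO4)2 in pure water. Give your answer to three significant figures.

s ≈ 4.09e-7 M

Ca3(PO4)2(s) ⇌ 3 Ca^2+(aq) + 2 PO4^3-(aq)
Ksp = [Ca^2+]^3[PO4^3-]^2
Let s = molar solubility. Then [Ca^2+] = 3s and [PO4^3-] = 2s.
So Ksp = (3s)^3 × (2s)^2 = 108s^5
s = (1.23 × 10^-30 / 108)^(1/5) = 4.09 × 10^-7 M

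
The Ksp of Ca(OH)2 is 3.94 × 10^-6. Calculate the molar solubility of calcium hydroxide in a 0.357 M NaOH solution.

s = 3.09 x 10^-5 M

Ca(OH)2(s) ⇌ Ca^2+ + 2 OH^-
Ksp = [Ca^2+][OH^-]^2
Let s = moles of Ca(OH)2 that dissolve per litre. [Ca^2+] = s, [OH^-] = 0.357 + 2s ≈ 0.357 (common-ion effect: OH^- is already 0.357 M).
Ksp ≈ s × (0.357)^2
s = 3.09 × 10^-5 M
Check: 2s = 6.2 x 10^-5 ≪ 0.357, so the approximation is valid.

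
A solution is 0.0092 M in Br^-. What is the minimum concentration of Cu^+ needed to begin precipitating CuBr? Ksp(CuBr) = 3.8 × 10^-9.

[Cu^+] ≈ 4.1e-7 M

CuBr(s) <=> Cu^+ + Br^-
Ksp = [Cu^+][Br^-]
Precipitation begins when Q = Ksp. With [Br^-] = 0.0092 M:
3.8 × 10^-9 = (0.0092) × [Cu^+]
[Cu^+] = (3.8 × 10^-9 / 9.2 × 10^-3) = 4.1 x 10^-7 M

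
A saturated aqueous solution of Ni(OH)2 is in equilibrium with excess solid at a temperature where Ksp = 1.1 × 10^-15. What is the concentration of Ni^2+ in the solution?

6.5 x 10^-6 M

Ni(OH)2(s) ⇌ Ni^2+(aq) + 2 OH^-(aq)
Ksp = [Ni^2+][OH^-]^2
For each mole of Ni(OH)2 that dissolves: [Ni^2+] = s, [OH^-] = 2s.
Ksp = s(2s)^2 = 4s^3
s^3 = 1.1 × 10^-15 / 4, so s = 6.50 x 10^-6 M
[Ni^2+] = s = 6.5 × 10^-6 M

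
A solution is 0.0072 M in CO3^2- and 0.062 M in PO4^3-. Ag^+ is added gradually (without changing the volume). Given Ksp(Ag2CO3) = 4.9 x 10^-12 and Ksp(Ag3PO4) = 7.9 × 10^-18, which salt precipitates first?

Precipitation of each salt starts when its ion product equals its Ksp.
For Ag2CO3: 4.9 x 10^-12 = 0.0072 × [Ag^+]^2  ⇒  [Ag^+] = 2.6 x 10^-5 M.
For Ag3PO4: 7.9 × 10^-18 = 0.062 × [Ag^+]^3  ⇒  [Ag^+] = 5.0 × 10^-6 M.
The salt with the lower threshold [Ag^+] precipitates first: Ag3PO4.

Ag3PO4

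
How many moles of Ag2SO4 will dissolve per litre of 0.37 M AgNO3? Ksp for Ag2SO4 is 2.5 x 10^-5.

Ag2SO4(s) ⇌ 2 Ag^+ + SO4^2-
Ksp = [Ag^+]^2[SO4^2-]
If s mol/L dissolves here, [Ag^+] = 0.37 + 2s ≈ 0.37, [SO4^2-] = s (common-ion effect: Ag^+ is already 0.37 M).
Ksp ≈ (0.37)^2 × s
s = 1.8 x 10^-4 M
Check: 2s = 3.7 x 10^-4 ≪ 0.37, so the approximation is valid.

s = 1.8 × 10^-4 M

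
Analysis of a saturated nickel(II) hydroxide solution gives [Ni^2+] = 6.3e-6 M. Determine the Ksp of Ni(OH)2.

Ksp = 1.0 × 10^-15

Ni(OH)2(s) ⇌ Ni^2+ + 2 OH^-
Stoichiometry gives [OH^-] = (2/1)[Ni^2+] = 1.26 x 10^-5 M.
Ksp = [Ni^2+][OH^-]^2
Ksp = 6.3 x 10^-6 × (1.26 × 10^-5)^2 = 1.0 × 10^-15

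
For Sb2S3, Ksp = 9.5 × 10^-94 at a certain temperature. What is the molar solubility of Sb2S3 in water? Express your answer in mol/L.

s ≈ 9.7e-20 M

Sb2S3(s) ⇌ 2 Sb^3+ + 3 S^2-
Ksp = [Sb^3+]^2[S^2-]^3
Let s = molar solubility. Then [Sb^3+] = 2s and [S^2-] = 3s.
So Ksp = (2s)^2 × (3s)^3 = 108s^5
s^5 = 9.5 × 10^-94 / 108, so s = 9.7 x 10^-20 M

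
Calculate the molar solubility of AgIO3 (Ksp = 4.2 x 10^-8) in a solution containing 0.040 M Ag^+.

s ≈ 1.1 × 10^-6 M

AgIO3(s) <=> Ag^+(aq) + IO3^-(aq)
Ksp = [Ag^+][IO3^-]
Let s = moles of AgIO3 that dissolve per litre. [Ag^+] = 0.040 + s ≈ 0.040, [IO3^-] = s (since the Ag^+ already present dominates).
Ksp ≈ 0.040 × s
s = 1.1 × 10^-6 M
Check: s = 1.1 × 10^-6 ≪ 0.040, so the approximation is valid.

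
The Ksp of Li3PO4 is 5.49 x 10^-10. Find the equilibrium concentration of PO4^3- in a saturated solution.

Li3PO4(s) ⇌ 3 Li^+ + PO4^3-
Ksp = [Li^+]^3[PO4^3-]
If s mol/L of Li3PO4 dissolves, [Li^+] = 3s and [PO4^3-] = s.
Substituting: Ksp = (3s)^3s = 27s^4
Solving, s = (5.49 x 10^-10/27)^(1/4) = 2.123 × 10^-3 M
[PO4^3-] = s = 2.12 x 10^-3 M

2.12 x 10^-3 M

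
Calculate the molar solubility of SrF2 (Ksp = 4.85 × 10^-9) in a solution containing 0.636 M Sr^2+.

SrF2(s) ⇌ Sr^2+ + 2 F^-
Ksp = [Sr^2+][F^-]^2
Let s = moles of SrF2 that dissolve per litre. [Sr^2+] = 0.636 + s ≈ 0.636, [F^-] = 2s (Ksp is small, so little additional dissolves).
Ksp ≈ 0.636 × (2s)^2
s = 4.37 x 10^-5 M
Check: s = 4.4 × 10^-5 ≪ 0.636, so the approximation is valid.

s ≈ 4.37 × 10^-5 M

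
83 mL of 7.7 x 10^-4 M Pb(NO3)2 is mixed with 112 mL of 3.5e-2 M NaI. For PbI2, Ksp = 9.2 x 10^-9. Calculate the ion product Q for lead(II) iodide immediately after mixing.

Total volume = 83 + 112 = 195 mL.
[Pb^2+] = 7.7 x 10^-4 × (83/195) = 3.28 × 10^-4 M
[I^-] = 3.5 × 10^-2 × (112/195) = 2.01 x 10^-2 M
PbI2(s) ⇌ Pb^2+(aq) + 2 I^-(aq), so Q = [Pb^2+][I^-]^2
Q = (3.28 × 10^-4)(2.01 × 10^-2)^2 = 1.3 × 10^-7
Q > Ksp, so PbI2 will precipitate.

1.3 × 10^-7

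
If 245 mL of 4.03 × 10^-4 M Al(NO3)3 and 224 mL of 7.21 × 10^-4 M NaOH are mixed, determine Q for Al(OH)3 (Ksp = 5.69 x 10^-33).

Q = 8.60 × 10^-15

Total volume = 245 + 224 = 469 mL.
[Al^3+] = 4.03 × 10^-4 × (245/469) = 2.105 × 10^-4 M
[OH^-] = 7.21 × 10^-4 × (224/469) = 3.444 × 10^-4 M
Al(OH)3(s) <=> Al^3+(aq) + 3 OH^-(aq), so Q = [Al^3+][OH^-]^3
Q = (2.105 × 10^-4)(3.444 x 10^-4)^3 = 8.60 × 10^-15
Q > Ksp, so Al(OH)3 will precipitate.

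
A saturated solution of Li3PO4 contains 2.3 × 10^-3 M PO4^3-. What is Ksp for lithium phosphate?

Li3PO4(s) <=> 3 Li^+ + PO4^3-
Stoichiometry gives [Li^+] = (3/1)[PO4^3-] = 6.90 × 10^-3 M.
Ksp = [Li^+]^3[PO4^3-]
Ksp = (6.90 × 10^-3)^3 × 2.3 × 10^-3 = 7.6 x 10^-10

Ksp = 7.6e-10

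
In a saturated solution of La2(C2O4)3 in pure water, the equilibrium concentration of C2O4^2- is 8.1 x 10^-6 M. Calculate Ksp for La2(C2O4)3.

Ksp ≈ 1.5e-26

La2(C2O4)3(s) ⇌ 2 La^3+(aq) + 3 C2O4^2-(aq)
Stoichiometry gives [La^3+] = (2/3)[C2O4^2-] = 5.40 x 10^-6 M.
Ksp = [La^3+]^2[C2O4^2-]^3
Ksp = (5.40 x 10^-6)^2 × (8.1 × 10^-6)^3 = 1.5 x 10^-26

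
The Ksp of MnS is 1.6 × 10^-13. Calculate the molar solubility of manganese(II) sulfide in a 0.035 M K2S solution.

s = 4.6 × 10^-12 M

MnS(s) <=> Mn^2+ + S^2-
Ksp = [Mn^2+][S^2-]
Let s = moles of MnS that dissolve per litre. [Mn^2+] = s, [S^2-] = 0.035 + s ≈ 0.035 (since S^2- from K2S dominates).
Ksp ≈ s × 0.035
s = 4.6 × 10^-12 M
Check: s = 4.6 x 10^-12 ≪ 0.035, so the approximation is valid.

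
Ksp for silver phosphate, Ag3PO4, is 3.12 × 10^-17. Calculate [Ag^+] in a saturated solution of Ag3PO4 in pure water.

9.84 × 10^-5 M

Ag3PO4(s) ⇌ 3 Ag^+ + PO4^3-
Ksp = [Ag^+]^3[PO4^3-]
Let s = molar solubility. Then [Ag^+] = 3s and [PO4^3-] = s.
Ksp = (3s)^3s = 27s^4
s^4 = 3.12 × 10^-17 / 27, so s = 3.279 x 10^-5 M
[Ag^+] = 3s = 9.84 × 10^-5 M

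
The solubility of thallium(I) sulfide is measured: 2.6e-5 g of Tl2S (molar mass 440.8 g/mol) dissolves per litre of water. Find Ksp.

Ksp = 8.2e-22

Molar solubility s = (2.6 × 10^-5 g/L) / (440.8 g/mol) = 5.90 × 10^-8 M.
Tl2S(s) ⇌ 2 Tl^+ + S^2-
With molar solubility s: [Tl^+] = 2s, [S^2-] = s.
Ksp = [Tl^+]^2[S^2-]
Substituting: Ksp = (2s)^2s = 4s^3
With s = 5.90 x 10^-8: Ksp = 8.2 x 10^-22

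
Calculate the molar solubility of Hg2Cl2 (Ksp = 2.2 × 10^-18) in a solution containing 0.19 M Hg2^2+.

Hg2Cl2(s) <=> Hg2^2+(aq) + 2 Cl^-(aq)
Ksp = [Hg2^2+][Cl^-]^2
If s mol/L dissolves here, [Hg2^2+] = 0.19 + s ≈ 0.19, [Cl^-] = 2s (since the Hg2^2+ already present dominates).
Ksp ≈ 0.19 × (2s)^2
s = 1.7 × 10^-9 M
Check: s = 1.7 x 10^-9 ≪ 0.19, so the approximation is valid.

s ≈ 1.7 × 10^-9 M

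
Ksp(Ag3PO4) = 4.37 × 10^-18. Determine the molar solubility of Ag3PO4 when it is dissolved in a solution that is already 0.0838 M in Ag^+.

Ag3PO4(s) <=> 3 Ag^+ + PO4^3-
Ksp = [Ag^+]^3[PO4^3-]
If s mol/L dissolves here, [Ag^+] = 0.0838 + 3s ≈ 0.0838, [PO4^3-] = s (Ksp is small, so little additional dissolves).
Ksp ≈ (0.0838)^3 × s
s = 7.43 × 10^-15 M
Check: 3s = 2.2 × 10^-14 ≪ 0.0838, so the approximation is valid.

7.43e-15 M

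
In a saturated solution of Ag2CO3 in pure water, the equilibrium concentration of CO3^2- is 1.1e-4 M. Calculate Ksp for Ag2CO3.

Ag2CO3(s) <=> 2 Ag^+(aq) + CO3^2-(aq)
Stoichiometry gives [Ag^+] = (2/1)[CO3^2-] = 2.20 × 10^-4 M.
Ksp = [Ag^+]^2[CO3^2-]
Ksp = (2.20 × 10^-4)^2 × 1.1 × 10^-4 = 5.3 x 10^-12

Ksp = 5.3 × 10^-12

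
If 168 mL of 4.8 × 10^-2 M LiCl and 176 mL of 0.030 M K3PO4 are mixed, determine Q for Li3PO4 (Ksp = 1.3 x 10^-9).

Q ≈ 2.0 x 10^-7

Total volume = 168 + 176 = 344 mL.
[Li^+] = 4.8 × 10^-2 × (168/344) = 2.34 × 10^-2 M
[PO4^3-] = 3.0 × 10^-2 × (176/344) = 1.53 × 10^-2 M
Li3PO4(s) <=> 3 Li^+(aq) + PO4^3-(aq), so Q = [Li^+]^3[PO4^3-]
Q = (2.34 × 10^-2)^3(1.53 × 10^-2) = 2.0 × 10^-7
Q > Ksp, so Li3PO4 will precipitate.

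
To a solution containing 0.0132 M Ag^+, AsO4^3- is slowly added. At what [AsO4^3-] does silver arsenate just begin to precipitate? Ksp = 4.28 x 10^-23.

Ag3AsO4(s) ⇌ 3 Ag^+ + AsO4^3-
Ksp = [Ag^+]^3[AsO4^3-]
Precipitation begins when Q = Ksp. With [Ag^+] = 0.0132 M:
4.28 x 10^-23 = (0.0132)^3 × [AsO4^3-]
[AsO4^3-] = (4.28 x 10^-23 / 2.300 × 10^-6) = 1.86 × 10^-17 M

1.86 × 10^-17 M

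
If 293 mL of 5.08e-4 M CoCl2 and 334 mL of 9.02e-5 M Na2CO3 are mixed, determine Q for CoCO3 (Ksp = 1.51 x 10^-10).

1.14e-8

Total volume = 293 + 334 = 627 mL.
[Co^2+] = 5.08 × 10^-4 × (293/627) = 2.374 × 10^-4 M
[CO3^2-] = 9.02 x 10^-5 × (334/627) = 4.805 x 10^-5 M
CoCO3(s) ⇌ Co^2+ + CO3^2-, so Q = [Co^2+][CO3^2-]
Q = (2.374 × 10^-4)(4.805 x 10^-5) = 1.14 × 10^-8
Q > Ksp, so CoCO3 will precipitate.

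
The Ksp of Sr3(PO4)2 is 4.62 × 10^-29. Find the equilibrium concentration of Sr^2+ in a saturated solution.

[Sr^2+] ≈ 2.53e-6 M

Sr3(PO4)2(s) ⇌ 3 Sr^2+ + 2 PO4^3-
Ksp = [Sr^2+]^3[PO4^3-]^2
With molar solubility s: [Sr^2+] = 3s, [PO4^3-] = 2s.
Substituting: Ksp = (3s)^3(2s)^2 = 108s^5
s^5 = 4.62 × 10^-29 / 108, so s = 8.438 × 10^-7 M
[Sr^2+] = 3s = 2.53 x 10^-6 M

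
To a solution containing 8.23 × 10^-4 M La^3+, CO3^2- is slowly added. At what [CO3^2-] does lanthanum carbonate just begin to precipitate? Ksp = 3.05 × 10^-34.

La2(CO3)3(s) ⇌ 2 La^3+ + 3 CO3^2-
Ksp = [La^3+]^2[CO3^2-]^3
Precipitation begins when Q = Ksp. With [La^3+] = 8.23 × 10^-4 M:
3.05 × 10^-34 = (8.23 × 10^-4)^2 × [CO3^2-]^3
[CO3^2-] = (3.05 × 10^-34 / 6.773 x 10^-7)^(1/3) = 7.66 × 10^-10 M

[CO3^2-] = 7.66 × 10^-10 M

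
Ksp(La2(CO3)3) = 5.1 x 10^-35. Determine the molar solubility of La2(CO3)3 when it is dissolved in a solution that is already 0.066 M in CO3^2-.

2.1 × 10^-16 M

La2(CO3)3(s) ⇌ 2 La^3+ + 3 CO3^2-
Ksp = [La^3+]^2[CO3^2-]^3
Let s be the molar solubility in this solution. [La^3+] = 2s, [CO3^2-] = 0.066 + 3s ≈ 0.066 (common-ion effect: CO3^2- is already 0.066 M).
Ksp ≈ (2s)^2 × (0.066)^3
s = 2.1 × 10^-16 M
Check: 3s = 6.3 × 10^-16 ≪ 0.066, so the approximation is valid.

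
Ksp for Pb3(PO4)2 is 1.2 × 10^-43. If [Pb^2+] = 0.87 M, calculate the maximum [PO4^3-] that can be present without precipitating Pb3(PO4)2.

Pb3(PO4)2(s) ⇌ 3 Pb^2+(aq) + 2 PO4^3-(aq)
Ksp = [Pb^2+]^3[PO4^3-]^2
Precipitation begins when Q = Ksp. With [Pb^2+] = 0.87 M:
1.2 × 10^-43 = (0.87)^3 × [PO4^3-]^2
[PO4^3-] = (1.2 × 10^-43 / 6.59 × 10^-1)^(1/2) = 4.3 x 10^-22 M

[PO4^3-] = 4.3 x 10^-22 M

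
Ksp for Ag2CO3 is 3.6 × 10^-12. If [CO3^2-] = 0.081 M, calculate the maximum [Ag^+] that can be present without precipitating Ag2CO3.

[Ag^+] = 6.7 x 10^-6 M

Ag2CO3(s) ⇌ 2 Ag^+(aq) + CO3^2-(aq)
Ksp = [Ag^+]^2[CO3^2-]
Precipitation begins when Q = Ksp. With [CO3^2-] = 0.081 M:
3.6 × 10^-12 = (0.081) × [Ag^+]^2
[Ag^+] = (3.6 × 10^-12 / 8.1 x 10^-2)^(1/2) = 6.7 × 10^-6 M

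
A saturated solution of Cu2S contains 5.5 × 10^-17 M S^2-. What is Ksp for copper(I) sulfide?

Cu2S(s) ⇌ 2 Cu^+ + S^2-
Stoichiometry gives [Cu^+] = (2/1)[S^2-] = 1.10 × 10^-16 M.
Ksp = [Cu^+]^2[S^2-]
Ksp = (1.10 × 10^-16)^2 × 5.5 x 10^-17 = 6.7 x 10^-49

6.7 × 10^-49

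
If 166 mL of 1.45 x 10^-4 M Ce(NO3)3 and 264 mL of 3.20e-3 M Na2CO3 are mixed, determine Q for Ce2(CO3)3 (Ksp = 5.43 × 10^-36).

2.38 × 10^-17

Total volume = 166 + 264 = 430 mL.
[Ce^3+] = 1.45 x 10^-4 × (166/430) = 5.598 x 10^-5 M
[CO3^2-] = 3.20 × 10^-3 × (264/430) = 1.965 × 10^-3 M
Ce2(CO3)3(s) <=> 2 Ce^3+ + 3 CO3^2-, so Q = [Ce^3+]^2[CO3^2-]^3
Q = (5.598 × 10^-5)^2(1.965 × 10^-3)^3 = 2.38 x 10^-17
Q > Ksp, so Ce2(CO3)3 will precipitate.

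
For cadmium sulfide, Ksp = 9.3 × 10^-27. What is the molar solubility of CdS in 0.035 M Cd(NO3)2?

CdS(s) ⇌ Cd^2+(aq) + S^2-(aq)
Ksp = [Cd^2+][S^2-]
Let s be the molar solubility in this solution. [Cd^2+] = 0.035 + s ≈ 0.035, [S^2-] = s (since Cd^2+ from Cd(NO3)2 dominates).
Ksp ≈ 0.035 × s
s = 2.7 × 10^-25 M
Check: s = 2.7 x 10^-25 ≪ 0.035, so the approximation is valid.

s = 2.7 x 10^-25 M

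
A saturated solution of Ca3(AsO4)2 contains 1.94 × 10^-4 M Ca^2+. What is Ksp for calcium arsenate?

Ca3(AsO4)2(s) ⇌ 3 Ca^2+(aq) + 2 AsO4^3-(aq)
Stoichiometry gives [AsO4^3-] = (2/3)[Ca^2+] = 1.293 x 10^-4 M.
Ksp = [Ca^2+]^3[AsO4^3-]^2
Ksp = (1.94 × 10^-4)^3 × (1.293 x 10^-4)^2 = 1.22 × 10^-19

1.22 × 10^-19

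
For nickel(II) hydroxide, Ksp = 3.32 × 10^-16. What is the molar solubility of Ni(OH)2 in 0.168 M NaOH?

s ≈ 1.18e-14 M

Ni(OH)2(s) ⇌ Ni^2+(aq) + 2 OH^-(aq)
Ksp = [Ni^2+][OH^-]^2
If s mol/L dissolves here, [Ni^2+] = s, [OH^-] = 0.168 + 2s ≈ 0.168 (since OH^- from NaOH dominates).
Ksp ≈ s × (0.168)^2
s = 1.18 × 10^-14 M
Check: 2s = 2.4 × 10^-14 ≪ 0.168, so the approximation is valid.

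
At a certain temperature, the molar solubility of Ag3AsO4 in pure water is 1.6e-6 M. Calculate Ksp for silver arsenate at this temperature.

Ag3AsO4(s) ⇌ 3 Ag^+(aq) + AsO4^3-(aq)
With molar solubility s: [Ag^+] = 3s, [AsO4^3-] = s.
Ksp = [Ag^+]^3[AsO4^3-]
Substituting: Ksp = (3s)^3s = 27s^4
Ksp = 27 × (1.6 × 10^-6)^4 = 1.8 x 10^-22

Ksp = 1.8 × 10^-22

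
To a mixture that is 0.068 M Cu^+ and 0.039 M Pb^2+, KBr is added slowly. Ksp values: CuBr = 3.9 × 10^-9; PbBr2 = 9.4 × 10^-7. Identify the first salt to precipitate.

CuBr

Precipitation of each salt starts when its ion product equals its Ksp.
For CuBr: 3.9 × 10^-9 = 0.068 × [Br^-]  ⇒  [Br^-] = 5.7 × 10^-8 M.
For PbBr2: 9.4 × 10^-7 = 0.039 × [Br^-]^2  ⇒  [Br^-] = 4.9 × 10^-3 M.
The salt with the lower threshold [Br^-] precipitates first: CuBr.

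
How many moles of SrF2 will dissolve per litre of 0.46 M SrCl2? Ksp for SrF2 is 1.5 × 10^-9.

s = 2.9e-5 M

SrF2(s) ⇌ Sr^2+(aq) + 2 F^-(aq)
Ksp = [Sr^2+][F^-]^2
Let s be the molar solubility in this solution. [Sr^2+] = 0.46 + s ≈ 0.46, [F^-] = 2s (common-ion effect: Sr^2+ is already 0.46 M).
Ksp ≈ 0.46 × (2s)^2
s = 2.9 × 10^-5 M
Check: s = 2.9 × 10^-5 ≪ 0.46, so the approximation is valid.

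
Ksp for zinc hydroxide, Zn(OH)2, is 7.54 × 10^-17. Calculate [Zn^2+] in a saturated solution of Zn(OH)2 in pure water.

Zn(OH)2(s) <=> Zn^2+ + 2 OH^-
Ksp = [Zn^2+][OH^-]^2
If s mol/L of Zn(OH)2 dissolves, [Zn^2+] = s and [OH^-] = 2s.
So Ksp = s × (2s)^2 = 4s^3
s = (7.54 × 10^-17 / 4)^(1/3) = 2.661 x 10^-6 M
[Zn^2+] = s = 2.66 × 10^-6 M

2.66e-6 M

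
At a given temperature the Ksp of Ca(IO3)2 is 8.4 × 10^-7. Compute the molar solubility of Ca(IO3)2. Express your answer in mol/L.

Ca(IO3)2(s) ⇌ Ca^2+ + 2 IO3^-
Ksp = [Ca^2+][IO3^-]^2
If s mol/L of Ca(IO3)2 dissolves, [Ca^2+] = s and [IO3^-] = 2s.
Ksp = s(2s)^2 = 4s^3
s = (8.4 × 10^-7 / 4)^(1/3) = 5.9 × 10^-3 M

5.9 × 10^-3 M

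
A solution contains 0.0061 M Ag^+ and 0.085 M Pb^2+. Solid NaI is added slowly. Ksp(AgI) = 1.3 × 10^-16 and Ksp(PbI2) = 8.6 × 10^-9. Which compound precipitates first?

Precipitation of each salt starts when its ion product equals its Ksp.
For AgI: 1.3 × 10^-16 = 0.0061 × [I^-]  ⇒  [I^-] = 2.1 × 10^-14 M.
For PbI2: 8.6 × 10^-9 = 0.085 × [I^-]^2  ⇒  [I^-] = 3.2 × 10^-4 M.
The salt with the lower threshold [I^-] precipitates first: AgI.

AgI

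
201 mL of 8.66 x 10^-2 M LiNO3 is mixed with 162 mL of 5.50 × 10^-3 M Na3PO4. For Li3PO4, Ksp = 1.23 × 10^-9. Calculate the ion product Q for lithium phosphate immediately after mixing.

Q ≈ 2.71e-7

Total volume = 201 + 162 = 363 mL.
[Li^+] = 8.66 × 10^-2 × (201/363) = 4.795 x 10^-2 M
[PO4^3-] = 5.50 × 10^-3 × (162/363) = 2.455 × 10^-3 M
Li3PO4(s) <=> 3 Li^+(aq) + PO4^3-(aq), so Q = [Li^+]^3[PO4^3-]
Q = (4.795 x 10^-2)^3(2.455 × 10^-3) = 2.71 × 10^-7
Q > Ksp, so Li3PO4 will precipitate.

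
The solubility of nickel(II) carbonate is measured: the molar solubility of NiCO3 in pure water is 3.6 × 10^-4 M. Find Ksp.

NiCO3(s) ⇌ Ni^2+ + CO3^2-
Let s = molar solubility. Then [Ni^2+] = s and [CO3^2-] = s.
Ksp = [Ni^2+][CO3^2-]
Ksp = (s)(s) = s^2
Ksp = (3.6 × 10^-4)^2 = 1.3 x 10^-7

Ksp ≈ 1.3 x 10^-7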